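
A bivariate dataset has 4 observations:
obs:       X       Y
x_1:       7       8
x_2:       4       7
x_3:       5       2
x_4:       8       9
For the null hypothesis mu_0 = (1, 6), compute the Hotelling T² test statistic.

Step 1 — sample mean vector:
  mean(X) = (7 + 4 + 5 + 8) / 4 = 24/4 = 6
  mean(Y) = (8 + 7 + 2 + 9) / 4 = 26/4 = 6.5
  x̄ = (6, 6.5),  deviation x̄ - mu_0 = (6, 6.5) - (1, 6) = (5, 0.5).

Step 2 — sample covariance matrix, S[i,j] = (1/(n-1)) · Σ_k (x_{k,i} - mean_i) · (x_{k,j} - mean_j), divisor n-1 = 3:
  S[X,X] = ((1)·(1) + (-2)·(-2) + (-1)·(-1) + (2)·(2)) / 3 = 10/3 = 3.3333
  S[X,Y] = ((1)·(1.5) + (-2)·(0.5) + (-1)·(-4.5) + (2)·(2.5)) / 3 = 10/3 = 3.3333
  S[Y,Y] = ((1.5)·(1.5) + (0.5)·(0.5) + (-4.5)·(-4.5) + (2.5)·(2.5)) / 3 = 29/3 = 9.6667
  S = [[3.3333, 3.3333],
 [3.3333, 9.6667]].

Step 3 — invert S. det(S) = 3.3333·9.6667 - (3.3333)² = 21.1111.
  S^{-1} = (1/det) · [[d, -b], [-b, a]] = [[0.4579, -0.1579],
 [-0.1579, 0.1579]].

Step 4 — quadratic form (x̄ - mu_0)^T · S^{-1} · (x̄ - mu_0):
  S^{-1} · (x̄ - mu_0) = (2.2105, -0.7105),
  (x̄ - mu_0)^T · [...] = (5)·(2.2105) + (0.5)·(-0.7105) = 10.6974.

Step 5 — scale by n: T² = 4 · 10.6974 = 42.7895.

T² ≈ 42.7895


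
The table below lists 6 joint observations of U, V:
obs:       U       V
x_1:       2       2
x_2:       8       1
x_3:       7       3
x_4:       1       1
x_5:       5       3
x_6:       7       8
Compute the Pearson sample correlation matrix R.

Step 1 — column means:
  mean(U) = (2 + 8 + 7 + 1 + 5 + 7) / 6 = 30/6 = 5
  mean(V) = (2 + 1 + 3 + 1 + 3 + 8) / 6 = 18/6 = 3

Step 2 — sample variances and covariances s[i,j] = (1/(n-1)) · Σ_k (x_{k,i} - mean_i) · (x_{k,j} - mean_j), with n-1 = 5:
  s[U,U] = ((-3)·(-3) + (3)·(3) + (2)·(2) + (-4)·(-4) + (0)·(0) + (2)·(2)) / 5 = 42/5 = 8.4
  s[U,V] = ((-3)·(-1) + (3)·(-2) + (2)·(0) + (-4)·(-2) + (0)·(0) + (2)·(5)) / 5 = 15/5 = 3
  s[V,V] = ((-1)·(-1) + (-2)·(-2) + (0)·(0) + (-2)·(-2) + (0)·(0) + (5)·(5)) / 5 = 34/5 = 6.8
  Sample standard deviations s_i = √(s[i,i]):
  s(U) = √(8.4) = 2.8983
  s(V) = √(6.8) = 2.6077

Step 3 — r_{ij} = s_{ij} / (s_i · s_j):
  r[U,U] = 1 (diagonal).
  r[U,V] = 3 / (2.8983 · 2.6077) = 3 / 7.5578 = 0.3969
  r[V,V] = 1 (diagonal).

R is symmetric with unit diagonal. Assembling:

R = [[1, 0.3969],
 [0.3969, 1]]


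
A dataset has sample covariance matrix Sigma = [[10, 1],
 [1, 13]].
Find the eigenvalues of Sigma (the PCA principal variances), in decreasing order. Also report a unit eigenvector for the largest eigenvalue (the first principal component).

Step 1 — characteristic polynomial of 2×2 Sigma:
  det(Sigma - λI) = λ² - trace · λ + det = 0.
  trace = 10 + 13 = 23, det = 10·13 - (1)² = 129.
Step 2 — discriminant:
  Δ = trace² - 4·det = 529 - 516 = 13.
Step 3 — eigenvalues:
  λ = (trace ± √Δ)/2 = (23 ± 3.6056)/2,
  λ_1 = 13.3028,  λ_2 = 9.6972.

Step 4 — unit eigenvector for λ_1: solve (Sigma - λ_1 I)v = 0. First row:
  (10 - 13.3028)·v_x + (1)·v_y = 0, i.e. (-3.3028)·v_x + (1)·v_y = 0,
  so v ∝ (b, λ_1 - a) = (1, 3.3028) = u.
  ||u|| = √((1)² + (3.3028)²) = √(11.9083) ≈ 3.4508,
  v_1 = u/||u|| ≈ (0.2898, 0.9571) (||v_1|| = 1).

λ_1 = 13.3028,  λ_2 = 9.6972;  v_1 ≈ (0.2898, 0.9571)


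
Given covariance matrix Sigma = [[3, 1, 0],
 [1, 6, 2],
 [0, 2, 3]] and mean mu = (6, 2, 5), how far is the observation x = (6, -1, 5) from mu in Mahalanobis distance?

Step 1 — centre the observation: (x - mu) = (0, -3, 0).

Step 2 — invert Sigma (cofactor / det for 3×3, or solve directly):
  Sigma^{-1} = [[0.359, -0.0769, 0.0513],
 [-0.0769, 0.2308, -0.1538],
 [0.0513, -0.1538, 0.4359]].

Step 3 — form the quadratic (x - mu)^T · Sigma^{-1} · (x - mu):
  Sigma^{-1} · (x - mu) = (0.2308, -0.6923, 0.4615).
  (x - mu)^T · [Sigma^{-1} · (x - mu)] = (0)·(0.2308) + (-3)·(-0.6923) + (0)·(0.4615) = 2.0769.

Step 4 — take square root: d = √(2.0769) ≈ 1.4412.

d(x, mu) = √(2.0769) ≈ 1.4412


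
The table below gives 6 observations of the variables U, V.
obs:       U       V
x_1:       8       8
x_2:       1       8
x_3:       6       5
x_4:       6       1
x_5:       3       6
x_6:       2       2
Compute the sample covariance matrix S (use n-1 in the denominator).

Step 1 — column means:
  mean(U) = (8 + 1 + 6 + 6 + 3 + 2) / 6 = 26/6 = 4.3333
  mean(V) = (8 + 8 + 5 + 1 + 6 + 2) / 6 = 30/6 = 5

Step 2 — sample covariance S[i,j] = (1/(n-1)) · Σ_k (x_{k,i} - mean_i) · (x_{k,j} - mean_j), with n-1 = 5.
  S[U,U] = ((3.6667)·(3.6667) + (-3.3333)·(-3.3333) + (1.6667)·(1.6667) + (1.6667)·(1.6667) + (-1.3333)·(-1.3333) + (-2.3333)·(-2.3333)) / 5 = 37.3333/5 = 7.4667
  S[U,V] = ((3.6667)·(3) + (-3.3333)·(3) + (1.6667)·(0) + (1.6667)·(-4) + (-1.3333)·(1) + (-2.3333)·(-3)) / 5 = 0/5 = 0
  S[V,V] = ((3)·(3) + (3)·(3) + (0)·(0) + (-4)·(-4) + (1)·(1) + (-3)·(-3)) / 5 = 44/5 = 8.8

S is symmetric (S[j,i] = S[i,j]). Assembling:

S = [[7.4667, 0],
 [0, 8.8]]


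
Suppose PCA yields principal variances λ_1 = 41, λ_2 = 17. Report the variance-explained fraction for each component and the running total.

Step 1 — total variance = trace(Sigma) = Σ λ_i = 41 + 17 = 58.

Step 2 — fraction explained by component i = λ_i / Σ λ:
  PC1: 41/58 = 0.7069
  PC2: 17/58 = 0.2931

Step 3 — cumulative fraction after k components = (λ_1 + ... + λ_k) / Σ λ:
  k = 1: 41/58 = 0.7069
  k = 2: (41 + 17)/58 = 58/58 = 1

Summary (fraction, with percent):

explained: PC1 0.7069 (70.69%), PC2 0.2931 (29.31%);  cumulative: 0.7069, 1


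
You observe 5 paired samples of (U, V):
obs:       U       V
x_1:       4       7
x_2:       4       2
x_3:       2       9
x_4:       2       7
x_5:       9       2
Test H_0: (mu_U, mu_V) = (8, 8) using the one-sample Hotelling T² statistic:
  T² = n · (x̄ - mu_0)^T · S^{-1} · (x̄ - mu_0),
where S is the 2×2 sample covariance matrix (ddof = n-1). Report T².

Step 1 — sample mean vector:
  mean(U) = (4 + 4 + 2 + 2 + 9) / 5 = 21/5 = 4.2
  mean(V) = (7 + 2 + 9 + 7 + 2) / 5 = 27/5 = 5.4
  x̄ = (4.2, 5.4),  deviation x̄ - mu_0 = (4.2, 5.4) - (8, 8) = (-3.8, -2.6).

Step 2 — sample covariance matrix, S[i,j] = (1/(n-1)) · Σ_k (x_{k,i} - mean_i) · (x_{k,j} - mean_j), divisor n-1 = 4:
  S[U,U] = ((-0.2)·(-0.2) + (-0.2)·(-0.2) + (-2.2)·(-2.2) + (-2.2)·(-2.2) + (4.8)·(4.8)) / 4 = 32.8/4 = 8.2
  S[U,V] = ((-0.2)·(1.6) + (-0.2)·(-3.4) + (-2.2)·(3.6) + (-2.2)·(1.6) + (4.8)·(-3.4)) / 4 = -27.4/4 = -6.85
  S[V,V] = ((1.6)·(1.6) + (-3.4)·(-3.4) + (3.6)·(3.6) + (1.6)·(1.6) + (-3.4)·(-3.4)) / 4 = 41.2/4 = 10.3
  S = [[8.2, -6.85],
 [-6.85, 10.3]].

Step 3 — invert S. det(S) = 8.2·10.3 - (-6.85)² = 37.5375.
  S^{-1} = (1/det) · [[d, -b], [-b, a]] = [[0.2744, 0.1825],
 [0.1825, 0.2184]].

Step 4 — quadratic form (x̄ - mu_0)^T · S^{-1} · (x̄ - mu_0):
  S^{-1} · (x̄ - mu_0) = (-1.5171, -1.2614),
  (x̄ - mu_0)^T · [...] = (-3.8)·(-1.5171) + (-2.6)·(-1.2614) = 9.0448.

Step 5 — scale by n: T² = 5 · 9.0448 = 45.2241.

T² ≈ 45.2241


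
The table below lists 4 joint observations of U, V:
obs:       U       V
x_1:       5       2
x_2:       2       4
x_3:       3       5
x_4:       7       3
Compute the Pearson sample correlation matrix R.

Step 1 — column means:
  mean(U) = (5 + 2 + 3 + 7) / 4 = 17/4 = 4.25
  mean(V) = (2 + 4 + 5 + 3) / 4 = 14/4 = 3.5

Step 2 — sample variances and covariances s[i,j] = (1/(n-1)) · Σ_k (x_{k,i} - mean_i) · (x_{k,j} - mean_j), with n-1 = 3:
  s[U,U] = ((0.75)·(0.75) + (-2.25)·(-2.25) + (-1.25)·(-1.25) + (2.75)·(2.75)) / 3 = 14.75/3 = 4.9167
  s[U,V] = ((0.75)·(-1.5) + (-2.25)·(0.5) + (-1.25)·(1.5) + (2.75)·(-0.5)) / 3 = -5.5/3 = -1.8333
  s[V,V] = ((-1.5)·(-1.5) + (0.5)·(0.5) + (1.5)·(1.5) + (-0.5)·(-0.5)) / 3 = 5/3 = 1.6667
  Sample standard deviations s_i = √(s[i,i]):
  s(U) = √(4.9167) = 2.2174
  s(V) = √(1.6667) = 1.291

Step 3 — r_{ij} = s_{ij} / (s_i · s_j):
  r[U,U] = 1 (diagonal).
  r[U,V] = -1.8333 / (2.2174 · 1.291) = -1.8333 / 2.8626 = -0.6404
  r[V,V] = 1 (diagonal).

R is symmetric with unit diagonal. Assembling:

R = [[1, -0.6404],
 [-0.6404, 1]]


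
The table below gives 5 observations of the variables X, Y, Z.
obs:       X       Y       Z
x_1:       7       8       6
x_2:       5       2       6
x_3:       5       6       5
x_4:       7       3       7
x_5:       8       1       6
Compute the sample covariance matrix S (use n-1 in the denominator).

Step 1 — column means:
  mean(X) = (7 + 5 + 5 + 7 + 8) / 5 = 32/5 = 6.4
  mean(Y) = (8 + 2 + 6 + 3 + 1) / 5 = 20/5 = 4
  mean(Z) = (6 + 6 + 5 + 7 + 6) / 5 = 30/5 = 6

Step 2 — sample covariance S[i,j] = (1/(n-1)) · Σ_k (x_{k,i} - mean_i) · (x_{k,j} - mean_j), with n-1 = 4.
  S[X,X] = ((0.6)·(0.6) + (-1.4)·(-1.4) + (-1.4)·(-1.4) + (0.6)·(0.6) + (1.6)·(1.6)) / 4 = 7.2/4 = 1.8
  S[X,Y] = ((0.6)·(4) + (-1.4)·(-2) + (-1.4)·(2) + (0.6)·(-1) + (1.6)·(-3)) / 4 = -3/4 = -0.75
  S[X,Z] = ((0.6)·(0) + (-1.4)·(0) + (-1.4)·(-1) + (0.6)·(1) + (1.6)·(0)) / 4 = 2/4 = 0.5
  S[Y,Y] = ((4)·(4) + (-2)·(-2) + (2)·(2) + (-1)·(-1) + (-3)·(-3)) / 4 = 34/4 = 8.5
  S[Y,Z] = ((4)·(0) + (-2)·(0) + (2)·(-1) + (-1)·(1) + (-3)·(0)) / 4 = -3/4 = -0.75
  S[Z,Z] = ((0)·(0) + (0)·(0) + (-1)·(-1) + (1)·(1) + (0)·(0)) / 4 = 2/4 = 0.5

S is symmetric (S[j,i] = S[i,j]). Assembling:

S = [[1.8, -0.75, 0.5],
 [-0.75, 8.5, -0.75],
 [0.5, -0.75, 0.5]]


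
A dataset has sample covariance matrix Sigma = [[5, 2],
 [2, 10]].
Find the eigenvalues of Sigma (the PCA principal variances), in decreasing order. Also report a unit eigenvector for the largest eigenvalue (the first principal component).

Step 1 — characteristic polynomial of 2×2 Sigma:
  det(Sigma - λI) = λ² - trace · λ + det = 0.
  trace = 5 + 10 = 15, det = 5·10 - (2)² = 46.
Step 2 — discriminant:
  Δ = trace² - 4·det = 225 - 184 = 41.
Step 3 — eigenvalues:
  λ = (trace ± √Δ)/2 = (15 ± 6.4031)/2,
  λ_1 = 10.7016,  λ_2 = 4.2984.

Step 4 — unit eigenvector for λ_1: solve (Sigma - λ_1 I)v = 0. First row:
  (5 - 10.7016)·v_x + (2)·v_y = 0, i.e. (-5.7016)·v_x + (2)·v_y = 0,
  so v ∝ (b, λ_1 - a) = (2, 5.7016) = u.
  ||u|| = √((2)² + (5.7016)²) = √(36.5078) ≈ 6.0422,
  v_1 = u/||u|| ≈ (0.331, 0.9436) (||v_1|| = 1).

λ_1 = 10.7016,  λ_2 = 4.2984;  v_1 ≈ (0.331, 0.9436)


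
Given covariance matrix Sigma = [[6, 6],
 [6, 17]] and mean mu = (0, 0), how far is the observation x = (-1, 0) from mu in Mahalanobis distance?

Step 1 — centre the observation: (x - mu) = (-1, 0).

Step 2 — invert Sigma. det(Sigma) = 6·17 - (6)² = 66.
  Sigma^{-1} = (1/det) · [[d, -b], [-b, a]] = [[0.2576, -0.0909],
 [-0.0909, 0.0909]].

Step 3 — form the quadratic (x - mu)^T · Sigma^{-1} · (x - mu):
  Sigma^{-1} · (x - mu) = (-0.2576, 0.0909).
  (x - mu)^T · [Sigma^{-1} · (x - mu)] = (-1)·(-0.2576) + (0)·(0.0909) = 0.2576.

Step 4 — take square root: d = √(0.2576) ≈ 0.5075.

d(x, mu) = √(0.2576) ≈ 0.5075


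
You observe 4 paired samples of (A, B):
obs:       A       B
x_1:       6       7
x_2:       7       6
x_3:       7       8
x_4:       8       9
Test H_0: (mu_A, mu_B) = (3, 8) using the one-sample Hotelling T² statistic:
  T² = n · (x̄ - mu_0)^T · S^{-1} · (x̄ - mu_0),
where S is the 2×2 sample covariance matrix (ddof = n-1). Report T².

Step 1 — sample mean vector:
  mean(A) = (6 + 7 + 7 + 8) / 4 = 28/4 = 7
  mean(B) = (7 + 6 + 8 + 9) / 4 = 30/4 = 7.5
  x̄ = (7, 7.5),  deviation x̄ - mu_0 = (7, 7.5) - (3, 8) = (4, -0.5).

Step 2 — sample covariance matrix, S[i,j] = (1/(n-1)) · Σ_k (x_{k,i} - mean_i) · (x_{k,j} - mean_j), divisor n-1 = 3:
  S[A,A] = ((-1)·(-1) + (0)·(0) + (0)·(0) + (1)·(1)) / 3 = 2/3 = 0.6667
  S[A,B] = ((-1)·(-0.5) + (0)·(-1.5) + (0)·(0.5) + (1)·(1.5)) / 3 = 2/3 = 0.6667
  S[B,B] = ((-0.5)·(-0.5) + (-1.5)·(-1.5) + (0.5)·(0.5) + (1.5)·(1.5)) / 3 = 5/3 = 1.6667
  S = [[0.6667, 0.6667],
 [0.6667, 1.6667]].

Step 3 — invert S. det(S) = 0.6667·1.6667 - (0.6667)² = 0.6667.
  S^{-1} = (1/det) · [[d, -b], [-b, a]] = [[2.5, -1],
 [-1, 1]].

Step 4 — quadratic form (x̄ - mu_0)^T · S^{-1} · (x̄ - mu_0):
  S^{-1} · (x̄ - mu_0) = (10.5, -4.5),
  (x̄ - mu_0)^T · [...] = (4)·(10.5) + (-0.5)·(-4.5) = 44.25.

Step 5 — scale by n: T² = 4 · 44.25 = 177.

T² ≈ 177


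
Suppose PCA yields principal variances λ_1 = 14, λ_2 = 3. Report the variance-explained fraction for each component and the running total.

Step 1 — total variance = trace(Sigma) = Σ λ_i = 14 + 3 = 17.

Step 2 — fraction explained by component i = λ_i / Σ λ:
  PC1: 14/17 = 0.8235
  PC2: 3/17 = 0.1765

Step 3 — cumulative fraction after k components = (λ_1 + ... + λ_k) / Σ λ:
  k = 1: 14/17 = 0.8235
  k = 2: (14 + 3)/17 = 17/17 = 1

Summary (fraction, with percent):

explained: PC1 0.8235 (82.35%), PC2 0.1765 (17.65%);  cumulative: 0.8235, 1


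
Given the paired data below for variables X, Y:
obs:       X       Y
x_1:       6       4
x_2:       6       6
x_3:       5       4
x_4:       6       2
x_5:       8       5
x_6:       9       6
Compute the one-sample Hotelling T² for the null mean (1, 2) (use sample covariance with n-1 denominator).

Step 1 — sample mean vector:
  mean(X) = (6 + 6 + 5 + 6 + 8 + 9) / 6 = 40/6 = 6.6667
  mean(Y) = (4 + 6 + 4 + 2 + 5 + 6) / 6 = 27/6 = 4.5
  x̄ = (6.6667, 4.5),  deviation x̄ - mu_0 = (6.6667, 4.5) - (1, 2) = (5.6667, 2.5).

Step 2 — sample covariance matrix, S[i,j] = (1/(n-1)) · Σ_k (x_{k,i} - mean_i) · (x_{k,j} - mean_j), divisor n-1 = 5:
  S[X,X] = ((-0.6667)·(-0.6667) + (-0.6667)·(-0.6667) + (-1.6667)·(-1.6667) + (-0.6667)·(-0.6667) + (1.3333)·(1.3333) + (2.3333)·(2.3333)) / 5 = 11.3333/5 = 2.2667
  S[X,Y] = ((-0.6667)·(-0.5) + (-0.6667)·(1.5) + (-1.6667)·(-0.5) + (-0.6667)·(-2.5) + (1.3333)·(0.5) + (2.3333)·(1.5)) / 5 = 6/5 = 1.2
  S[Y,Y] = ((-0.5)·(-0.5) + (1.5)·(1.5) + (-0.5)·(-0.5) + (-2.5)·(-2.5) + (0.5)·(0.5) + (1.5)·(1.5)) / 5 = 11.5/5 = 2.3
  S = [[2.2667, 1.2],
 [1.2, 2.3]].

Step 3 — invert S. det(S) = 2.2667·2.3 - (1.2)² = 3.7733.
  S^{-1} = (1/det) · [[d, -b], [-b, a]] = [[0.6095, -0.318],
 [-0.318, 0.6007]].

Step 4 — quadratic form (x̄ - mu_0)^T · S^{-1} · (x̄ - mu_0):
  S^{-1} · (x̄ - mu_0) = (2.659, -0.3004),
  (x̄ - mu_0)^T · [...] = (5.6667)·(2.659) + (2.5)·(-0.3004) = 14.3168.

Step 5 — scale by n: T² = 6 · 14.3168 = 85.9011.

T² ≈ 85.9011


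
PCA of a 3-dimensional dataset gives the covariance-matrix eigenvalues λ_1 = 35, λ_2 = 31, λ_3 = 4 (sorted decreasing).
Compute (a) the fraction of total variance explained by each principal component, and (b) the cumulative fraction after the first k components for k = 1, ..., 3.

Step 1 — total variance = trace(Sigma) = Σ λ_i = 35 + 31 + 4 = 70.

Step 2 — fraction explained by component i = λ_i / Σ λ:
  PC1: 35/70 = 0.5
  PC2: 31/70 = 0.4429
  PC3: 4/70 = 0.0571

Step 3 — cumulative fraction after k components = (λ_1 + ... + λ_k) / Σ λ:
  k = 1: 35/70 = 0.5
  k = 2: (35 + 31)/70 = 66/70 = 0.9429
  k = 3: (35 + 31 + 4)/70 = 70/70 = 1

Summary (fraction, with percent):

explained: PC1 0.5 (50%), PC2 0.4429 (44.29%), PC3 0.0571 (5.71%);  cumulative: 0.5, 0.9429, 1


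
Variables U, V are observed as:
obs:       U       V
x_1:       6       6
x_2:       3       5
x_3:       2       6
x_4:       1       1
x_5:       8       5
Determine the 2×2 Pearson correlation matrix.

Step 1 — column means:
  mean(U) = (6 + 3 + 2 + 1 + 8) / 5 = 20/5 = 4
  mean(V) = (6 + 5 + 6 + 1 + 5) / 5 = 23/5 = 4.6

Step 2 — sample variances and covariances s[i,j] = (1/(n-1)) · Σ_k (x_{k,i} - mean_i) · (x_{k,j} - mean_j), with n-1 = 4:
  s[U,U] = ((2)·(2) + (-1)·(-1) + (-2)·(-2) + (-3)·(-3) + (4)·(4)) / 4 = 34/4 = 8.5
  s[U,V] = ((2)·(1.4) + (-1)·(0.4) + (-2)·(1.4) + (-3)·(-3.6) + (4)·(0.4)) / 4 = 12/4 = 3
  s[V,V] = ((1.4)·(1.4) + (0.4)·(0.4) + (1.4)·(1.4) + (-3.6)·(-3.6) + (0.4)·(0.4)) / 4 = 17.2/4 = 4.3
  Sample standard deviations s_i = √(s[i,i]):
  s(U) = √(8.5) = 2.9155
  s(V) = √(4.3) = 2.0736

Step 3 — r_{ij} = s_{ij} / (s_i · s_j):
  r[U,U] = 1 (diagonal).
  r[U,V] = 3 / (2.9155 · 2.0736) = 3 / 6.0457 = 0.4962
  r[V,V] = 1 (diagonal).

R is symmetric with unit diagonal. Assembling:

R = [[1, 0.4962],
 [0.4962, 1]]


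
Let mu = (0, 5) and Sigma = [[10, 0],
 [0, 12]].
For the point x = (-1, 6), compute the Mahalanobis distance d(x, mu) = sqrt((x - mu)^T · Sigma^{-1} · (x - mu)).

Step 1 — centre the observation: (x - mu) = (-1, 1).

Step 2 — invert Sigma. det(Sigma) = 10·12 - (0)² = 120.
  Sigma^{-1} = (1/det) · [[d, -b], [-b, a]] = [[0.1, 0],
 [0, 0.0833]].

Step 3 — form the quadratic (x - mu)^T · Sigma^{-1} · (x - mu):
  Sigma^{-1} · (x - mu) = (-0.1, 0.0833).
  (x - mu)^T · [Sigma^{-1} · (x - mu)] = (-1)·(-0.1) + (1)·(0.0833) = 0.1833.

Step 4 — take square root: d = √(0.1833) ≈ 0.4282.

d(x, mu) = √(0.1833) ≈ 0.4282


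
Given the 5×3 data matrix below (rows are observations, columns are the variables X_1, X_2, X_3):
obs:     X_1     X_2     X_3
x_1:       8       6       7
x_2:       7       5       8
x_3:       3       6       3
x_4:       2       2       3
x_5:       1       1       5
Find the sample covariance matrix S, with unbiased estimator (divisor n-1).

Step 1 — column means:
  mean(X_1) = (8 + 7 + 3 + 2 + 1) / 5 = 21/5 = 4.2
  mean(X_2) = (6 + 5 + 6 + 2 + 1) / 5 = 20/5 = 4
  mean(X_3) = (7 + 8 + 3 + 3 + 5) / 5 = 26/5 = 5.2

Step 2 — sample covariance S[i,j] = (1/(n-1)) · Σ_k (x_{k,i} - mean_i) · (x_{k,j} - mean_j), with n-1 = 4.
  S[X_1,X_1] = ((3.8)·(3.8) + (2.8)·(2.8) + (-1.2)·(-1.2) + (-2.2)·(-2.2) + (-3.2)·(-3.2)) / 4 = 38.8/4 = 9.7
  S[X_1,X_2] = ((3.8)·(2) + (2.8)·(1) + (-1.2)·(2) + (-2.2)·(-2) + (-3.2)·(-3)) / 4 = 22/4 = 5.5
  S[X_1,X_3] = ((3.8)·(1.8) + (2.8)·(2.8) + (-1.2)·(-2.2) + (-2.2)·(-2.2) + (-3.2)·(-0.2)) / 4 = 22.8/4 = 5.7
  S[X_2,X_2] = ((2)·(2) + (1)·(1) + (2)·(2) + (-2)·(-2) + (-3)·(-3)) / 4 = 22/4 = 5.5
  S[X_2,X_3] = ((2)·(1.8) + (1)·(2.8) + (2)·(-2.2) + (-2)·(-2.2) + (-3)·(-0.2)) / 4 = 7/4 = 1.75
  S[X_3,X_3] = ((1.8)·(1.8) + (2.8)·(2.8) + (-2.2)·(-2.2) + (-2.2)·(-2.2) + (-0.2)·(-0.2)) / 4 = 20.8/4 = 5.2

S is symmetric (S[j,i] = S[i,j]). Assembling:

S = [[9.7, 5.5, 5.7],
 [5.5, 5.5, 1.75],
 [5.7, 1.75, 5.2]]


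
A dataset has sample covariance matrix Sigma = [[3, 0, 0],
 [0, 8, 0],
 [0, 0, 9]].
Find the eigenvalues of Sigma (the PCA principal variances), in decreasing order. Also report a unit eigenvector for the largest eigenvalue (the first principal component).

Step 1 — characteristic polynomial p(λ) = det(λI - Sigma) = λ³ - tr·λ² + c_1·λ - det, where tr = trace, c_1 = sum of the principal 2×2 minors, det = det(Sigma):
  tr = 3 + 8 + 9 = 20,
  c_1 = (3·8 - (0)²) + (3·9 - (0)²) + (8·9 - (0)²) = 24 + 27 + 72 = 123,
  det = 3·(8·9 - (0)²) - (0)·((0)·9 - (0)·(0)) + (0)·((0)·(0) - 8·(0)) = 3·(72) - (0)·(0) + (0)·(0) = 216.
  So p(λ) = λ³ - 20λ² + 123λ - 216.
Step 2 — look for an integer root (rational root theorem: any rational root is an integer divisor of 216). Testing λ = 3:
  p(3) = 27 - 180 + 369 - 216 = 0  ✓
  Dividing out (λ - 3): p(λ) = (λ - 3)(λ² - 17λ + 72).
Step 3 — remaining eigenvalues from the quadratic λ² - 17λ + 72 = 0:
  Δ = 17² - 4·72 = 289 - 288 = 1,  λ = (17 ± √1)/2 = (17 ± 1)/2 = 9 or 8.
  Sorted: λ_1 = 9,  λ_2 = 8,  λ_3 = 3  (check: sum = 20 = tr ✓).

Step 4 — unit eigenvector for λ_1 = 9: v spans the null space of (Sigma - λ_1 I), whose rows are
  r_1 = (-6, 0, 0),  r_2 = (0, -1, 0),  r_3 = (0, 0, 0).
  v is orthogonal to every row, so take v ∝ r_1 × r_2 = ((0)·(0) - (0)·(-1), (0)·(0) - (-6)·(0), (-6)·(-1) - (0)·(0)) = (0, 0, 6).
  Rescale (divide by 6): u = (0, 0, 1).
  ||u|| = √((0)² + (0)² + (1)²) = √(1) = 1,  v_1 = u/||u|| ≈ (0, 0, 1) (||v_1|| = 1).

λ_1 = 9,  λ_2 = 8,  λ_3 = 3;  v_1 ≈ (0, 0, 1)


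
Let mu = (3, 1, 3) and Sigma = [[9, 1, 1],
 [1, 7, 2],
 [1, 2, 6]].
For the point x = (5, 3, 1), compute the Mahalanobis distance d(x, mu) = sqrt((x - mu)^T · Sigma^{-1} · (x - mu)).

Step 1 — centre the observation: (x - mu) = (2, 2, -2).

Step 2 — invert Sigma (cofactor / det for 3×3, or solve directly):
  Sigma^{-1} = [[0.1141, -0.012, -0.015],
 [-0.012, 0.1592, -0.0511],
 [-0.015, -0.0511, 0.1862]].

Step 3 — form the quadratic (x - mu)^T · Sigma^{-1} · (x - mu):
  Sigma^{-1} · (x - mu) = (0.2342, 0.3964, -0.5045).
  (x - mu)^T · [Sigma^{-1} · (x - mu)] = (2)·(0.2342) + (2)·(0.3964) + (-2)·(-0.5045) = 2.2703.

Step 4 — take square root: d = √(2.2703) ≈ 1.5067.

d(x, mu) = √(2.2703) ≈ 1.5067


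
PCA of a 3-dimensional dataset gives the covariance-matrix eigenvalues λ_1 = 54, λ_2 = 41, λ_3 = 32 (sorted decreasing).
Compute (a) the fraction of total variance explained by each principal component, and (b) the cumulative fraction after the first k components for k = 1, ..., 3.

Step 1 — total variance = trace(Sigma) = Σ λ_i = 54 + 41 + 32 = 127.

Step 2 — fraction explained by component i = λ_i / Σ λ:
  PC1: 54/127 = 0.4252
  PC2: 41/127 = 0.3228
  PC3: 32/127 = 0.252

Step 3 — cumulative fraction after k components = (λ_1 + ... + λ_k) / Σ λ:
  k = 1: 54/127 = 0.4252
  k = 2: (54 + 41)/127 = 95/127 = 0.748
  k = 3: (54 + 41 + 32)/127 = 127/127 = 1

Summary (fraction, with percent):

explained: PC1 0.4252 (42.52%), PC2 0.3228 (32.28%), PC3 0.252 (25.2%);  cumulative: 0.4252, 0.748, 1


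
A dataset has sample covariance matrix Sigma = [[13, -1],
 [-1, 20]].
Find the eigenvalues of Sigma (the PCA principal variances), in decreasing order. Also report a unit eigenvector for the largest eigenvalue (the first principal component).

Step 1 — characteristic polynomial of 2×2 Sigma:
  det(Sigma - λI) = λ² - trace · λ + det = 0.
  trace = 13 + 20 = 33, det = 13·20 - (-1)² = 259.
Step 2 — discriminant:
  Δ = trace² - 4·det = 1089 - 1036 = 53.
Step 3 — eigenvalues:
  λ = (trace ± √Δ)/2 = (33 ± 7.2801)/2,
  λ_1 = 20.1401,  λ_2 = 12.8599.

Step 4 — unit eigenvector for λ_1: solve (Sigma - λ_1 I)v = 0. First row:
  (13 - 20.1401)·v_x + (-1)·v_y = 0, i.e. (-7.1401)·v_x + (-1)·v_y = 0,
  so v ∝ (b, λ_1 - a) = (-1, 7.1401); multiply by -1 so the first entry is positive: u = (1, -7.1401).
  ||u|| = √((1)² + (-7.1401)²) = √(51.9804) ≈ 7.2097,
  v_1 = u/||u|| ≈ (0.1387, -0.9903) (||v_1|| = 1).

λ_1 = 20.1401,  λ_2 = 12.8599;  v_1 ≈ (0.1387, -0.9903)


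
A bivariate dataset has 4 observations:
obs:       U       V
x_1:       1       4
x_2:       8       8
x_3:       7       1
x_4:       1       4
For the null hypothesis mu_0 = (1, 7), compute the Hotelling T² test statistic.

Step 1 — sample mean vector:
  mean(U) = (1 + 8 + 7 + 1) / 4 = 17/4 = 4.25
  mean(V) = (4 + 8 + 1 + 4) / 4 = 17/4 = 4.25
  x̄ = (4.25, 4.25),  deviation x̄ - mu_0 = (4.25, 4.25) - (1, 7) = (3.25, -2.75).

Step 2 — sample covariance matrix, S[i,j] = (1/(n-1)) · Σ_k (x_{k,i} - mean_i) · (x_{k,j} - mean_j), divisor n-1 = 3:
  S[U,U] = ((-3.25)·(-3.25) + (3.75)·(3.75) + (2.75)·(2.75) + (-3.25)·(-3.25)) / 3 = 42.75/3 = 14.25
  S[U,V] = ((-3.25)·(-0.25) + (3.75)·(3.75) + (2.75)·(-3.25) + (-3.25)·(-0.25)) / 3 = 6.75/3 = 2.25
  S[V,V] = ((-0.25)·(-0.25) + (3.75)·(3.75) + (-3.25)·(-3.25) + (-0.25)·(-0.25)) / 3 = 24.75/3 = 8.25
  S = [[14.25, 2.25],
 [2.25, 8.25]].

Step 3 — invert S. det(S) = 14.25·8.25 - (2.25)² = 112.5.
  S^{-1} = (1/det) · [[d, -b], [-b, a]] = [[0.0733, -0.02],
 [-0.02, 0.1267]].

Step 4 — quadratic form (x̄ - mu_0)^T · S^{-1} · (x̄ - mu_0):
  S^{-1} · (x̄ - mu_0) = (0.2933, -0.4133),
  (x̄ - mu_0)^T · [...] = (3.25)·(0.2933) + (-2.75)·(-0.4133) = 2.09.

Step 5 — scale by n: T² = 4 · 2.09 = 8.36.

T² ≈ 8.36


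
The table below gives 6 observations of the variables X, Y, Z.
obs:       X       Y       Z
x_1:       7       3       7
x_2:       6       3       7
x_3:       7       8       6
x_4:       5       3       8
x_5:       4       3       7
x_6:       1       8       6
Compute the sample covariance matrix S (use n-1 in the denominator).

Step 1 — column means:
  mean(X) = (7 + 6 + 7 + 5 + 4 + 1) / 6 = 30/6 = 5
  mean(Y) = (3 + 3 + 8 + 3 + 3 + 8) / 6 = 28/6 = 4.6667
  mean(Z) = (7 + 7 + 6 + 8 + 7 + 6) / 6 = 41/6 = 6.8333

Step 2 — sample covariance S[i,j] = (1/(n-1)) · Σ_k (x_{k,i} - mean_i) · (x_{k,j} - mean_j), with n-1 = 5.
  S[X,X] = ((2)·(2) + (1)·(1) + (2)·(2) + (0)·(0) + (-1)·(-1) + (-4)·(-4)) / 5 = 26/5 = 5.2
  S[X,Y] = ((2)·(-1.6667) + (1)·(-1.6667) + (2)·(3.3333) + (0)·(-1.6667) + (-1)·(-1.6667) + (-4)·(3.3333)) / 5 = -10/5 = -2
  S[X,Z] = ((2)·(0.1667) + (1)·(0.1667) + (2)·(-0.8333) + (0)·(1.1667) + (-1)·(0.1667) + (-4)·(-0.8333)) / 5 = 2/5 = 0.4
  S[Y,Y] = ((-1.6667)·(-1.6667) + (-1.6667)·(-1.6667) + (3.3333)·(3.3333) + (-1.6667)·(-1.6667) + (-1.6667)·(-1.6667) + (3.3333)·(3.3333)) / 5 = 33.3333/5 = 6.6667
  S[Y,Z] = ((-1.6667)·(0.1667) + (-1.6667)·(0.1667) + (3.3333)·(-0.8333) + (-1.6667)·(1.1667) + (-1.6667)·(0.1667) + (3.3333)·(-0.8333)) / 5 = -8.3333/5 = -1.6667
  S[Z,Z] = ((0.1667)·(0.1667) + (0.1667)·(0.1667) + (-0.8333)·(-0.8333) + (1.1667)·(1.1667) + (0.1667)·(0.1667) + (-0.8333)·(-0.8333)) / 5 = 2.8333/5 = 0.5667

S is symmetric (S[j,i] = S[i,j]). Assembling:

S = [[5.2, -2, 0.4],
 [-2, 6.6667, -1.6667],
 [0.4, -1.6667, 0.5667]]


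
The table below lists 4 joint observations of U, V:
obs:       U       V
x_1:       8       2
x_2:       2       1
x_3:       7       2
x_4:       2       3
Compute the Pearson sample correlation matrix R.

Step 1 — column means:
  mean(U) = (8 + 2 + 7 + 2) / 4 = 19/4 = 4.75
  mean(V) = (2 + 1 + 2 + 3) / 4 = 8/4 = 2

Step 2 — sample variances and covariances s[i,j] = (1/(n-1)) · Σ_k (x_{k,i} - mean_i) · (x_{k,j} - mean_j), with n-1 = 3:
  s[U,U] = ((3.25)·(3.25) + (-2.75)·(-2.75) + (2.25)·(2.25) + (-2.75)·(-2.75)) / 3 = 30.75/3 = 10.25
  s[U,V] = ((3.25)·(0) + (-2.75)·(-1) + (2.25)·(0) + (-2.75)·(1)) / 3 = 0/3 = 0
  s[V,V] = ((0)·(0) + (-1)·(-1) + (0)·(0) + (1)·(1)) / 3 = 2/3 = 0.6667
  Sample standard deviations s_i = √(s[i,i]):
  s(U) = √(10.25) = 3.2016
  s(V) = √(0.6667) = 0.8165

Step 3 — r_{ij} = s_{ij} / (s_i · s_j):
  r[U,U] = 1 (diagonal).
  r[U,V] = 0 / (3.2016 · 0.8165) = 0 / 2.6141 = 0
  r[V,V] = 1 (diagonal).

R is symmetric with unit diagonal. Assembling:

R = [[1, 0],
 [0, 1]]


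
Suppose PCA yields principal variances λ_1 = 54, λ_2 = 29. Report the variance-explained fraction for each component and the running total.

Step 1 — total variance = trace(Sigma) = Σ λ_i = 54 + 29 = 83.

Step 2 — fraction explained by component i = λ_i / Σ λ:
  PC1: 54/83 = 0.6506
  PC2: 29/83 = 0.3494

Step 3 — cumulative fraction after k components = (λ_1 + ... + λ_k) / Σ λ:
  k = 1: 54/83 = 0.6506
  k = 2: (54 + 29)/83 = 83/83 = 1

Summary (fraction, with percent):

explained: PC1 0.6506 (65.06%), PC2 0.3494 (34.94%);  cumulative: 0.6506, 1


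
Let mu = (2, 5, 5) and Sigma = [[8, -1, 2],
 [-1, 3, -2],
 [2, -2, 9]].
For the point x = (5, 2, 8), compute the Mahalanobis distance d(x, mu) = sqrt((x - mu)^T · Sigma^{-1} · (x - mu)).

Step 1 — centre the observation: (x - mu) = (3, -3, 3).

Step 2 — invert Sigma (cofactor / det for 3×3, or solve directly):
  Sigma^{-1} = [[0.1345, 0.0292, -0.0234],
 [0.0292, 0.3977, 0.0819],
 [-0.0234, 0.0819, 0.1345]].

Step 3 — form the quadratic (x - mu)^T · Sigma^{-1} · (x - mu):
  Sigma^{-1} · (x - mu) = (0.2456, -0.8596, 0.0877).
  (x - mu)^T · [Sigma^{-1} · (x - mu)] = (3)·(0.2456) + (-3)·(-0.8596) + (3)·(0.0877) = 3.5789.

Step 4 — take square root: d = √(3.5789) ≈ 1.8918.

d(x, mu) = √(3.5789) ≈ 1.8918


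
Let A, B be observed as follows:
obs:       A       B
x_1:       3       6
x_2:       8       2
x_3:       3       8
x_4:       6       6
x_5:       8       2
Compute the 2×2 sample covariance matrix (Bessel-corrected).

Step 1 — column means:
  mean(A) = (3 + 8 + 3 + 6 + 8) / 5 = 28/5 = 5.6
  mean(B) = (6 + 2 + 8 + 6 + 2) / 5 = 24/5 = 4.8

Step 2 — sample covariance S[i,j] = (1/(n-1)) · Σ_k (x_{k,i} - mean_i) · (x_{k,j} - mean_j), with n-1 = 4.
  S[A,A] = ((-2.6)·(-2.6) + (2.4)·(2.4) + (-2.6)·(-2.6) + (0.4)·(0.4) + (2.4)·(2.4)) / 4 = 25.2/4 = 6.3
  S[A,B] = ((-2.6)·(1.2) + (2.4)·(-2.8) + (-2.6)·(3.2) + (0.4)·(1.2) + (2.4)·(-2.8)) / 4 = -24.4/4 = -6.1
  S[B,B] = ((1.2)·(1.2) + (-2.8)·(-2.8) + (3.2)·(3.2) + (1.2)·(1.2) + (-2.8)·(-2.8)) / 4 = 28.8/4 = 7.2

S is symmetric (S[j,i] = S[i,j]). Assembling:

S = [[6.3, -6.1],
 [-6.1, 7.2]]


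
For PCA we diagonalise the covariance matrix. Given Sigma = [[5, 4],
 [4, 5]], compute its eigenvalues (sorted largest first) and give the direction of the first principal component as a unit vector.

Step 1 — characteristic polynomial of 2×2 Sigma:
  det(Sigma - λI) = λ² - trace · λ + det = 0.
  trace = 5 + 5 = 10, det = 5·5 - (4)² = 9.
Step 2 — discriminant:
  Δ = trace² - 4·det = 100 - 36 = 64.
Step 3 — eigenvalues:
  λ = (trace ± √Δ)/2 = (10 ± 8)/2,
  λ_1 = 9,  λ_2 = 1.

Step 4 — unit eigenvector for λ_1: solve (Sigma - λ_1 I)v = 0. First row:
  (5 - 9)·v_x + (4)·v_y = 0, i.e. (-4)·v_x + (4)·v_y = 0,
  so v ∝ (b, λ_1 - a) = (4, 4) = u.
  ||u|| = √((4)² + (4)²) = √(32) ≈ 5.6569,
  v_1 = u/||u|| ≈ (0.7071, 0.7071) (||v_1|| = 1).

λ_1 = 9,  λ_2 = 1;  v_1 ≈ (0.7071, 0.7071)


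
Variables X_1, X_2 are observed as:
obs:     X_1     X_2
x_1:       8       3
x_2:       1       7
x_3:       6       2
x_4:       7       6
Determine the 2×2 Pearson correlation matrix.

Step 1 — column means:
  mean(X_1) = (8 + 1 + 6 + 7) / 4 = 22/4 = 5.5
  mean(X_2) = (3 + 7 + 2 + 6) / 4 = 18/4 = 4.5

Step 2 — sample variances and covariances s[i,j] = (1/(n-1)) · Σ_k (x_{k,i} - mean_i) · (x_{k,j} - mean_j), with n-1 = 3:
  s[X_1,X_1] = ((2.5)·(2.5) + (-4.5)·(-4.5) + (0.5)·(0.5) + (1.5)·(1.5)) / 3 = 29/3 = 9.6667
  s[X_1,X_2] = ((2.5)·(-1.5) + (-4.5)·(2.5) + (0.5)·(-2.5) + (1.5)·(1.5)) / 3 = -14/3 = -4.6667
  s[X_2,X_2] = ((-1.5)·(-1.5) + (2.5)·(2.5) + (-2.5)·(-2.5) + (1.5)·(1.5)) / 3 = 17/3 = 5.6667
  Sample standard deviations s_i = √(s[i,i]):
  s(X_1) = √(9.6667) = 3.1091
  s(X_2) = √(5.6667) = 2.3805

Step 3 — r_{ij} = s_{ij} / (s_i · s_j):
  r[X_1,X_1] = 1 (diagonal).
  r[X_1,X_2] = -4.6667 / (3.1091 · 2.3805) = -4.6667 / 7.4012 = -0.6305
  r[X_2,X_2] = 1 (diagonal).

R is symmetric with unit diagonal. Assembling:

R = [[1, -0.6305],
 [-0.6305, 1]]


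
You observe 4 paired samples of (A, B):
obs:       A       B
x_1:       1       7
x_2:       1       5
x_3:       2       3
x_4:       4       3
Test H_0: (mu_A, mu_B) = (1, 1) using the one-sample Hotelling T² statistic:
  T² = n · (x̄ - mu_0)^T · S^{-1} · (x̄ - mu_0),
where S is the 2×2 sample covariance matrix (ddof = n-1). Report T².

Step 1 — sample mean vector:
  mean(A) = (1 + 1 + 2 + 4) / 4 = 8/4 = 2
  mean(B) = (7 + 5 + 3 + 3) / 4 = 18/4 = 4.5
  x̄ = (2, 4.5),  deviation x̄ - mu_0 = (2, 4.5) - (1, 1) = (1, 3.5).

Step 2 — sample covariance matrix, S[i,j] = (1/(n-1)) · Σ_k (x_{k,i} - mean_i) · (x_{k,j} - mean_j), divisor n-1 = 3:
  S[A,A] = ((-1)·(-1) + (-1)·(-1) + (0)·(0) + (2)·(2)) / 3 = 6/3 = 2
  S[A,B] = ((-1)·(2.5) + (-1)·(0.5) + (0)·(-1.5) + (2)·(-1.5)) / 3 = -6/3 = -2
  S[B,B] = ((2.5)·(2.5) + (0.5)·(0.5) + (-1.5)·(-1.5) + (-1.5)·(-1.5)) / 3 = 11/3 = 3.6667
  S = [[2, -2],
 [-2, 3.6667]].

Step 3 — invert S. det(S) = 2·3.6667 - (-2)² = 3.3333.
  S^{-1} = (1/det) · [[d, -b], [-b, a]] = [[1.1, 0.6],
 [0.6, 0.6]].

Step 4 — quadratic form (x̄ - mu_0)^T · S^{-1} · (x̄ - mu_0):
  S^{-1} · (x̄ - mu_0) = (3.2, 2.7),
  (x̄ - mu_0)^T · [...] = (1)·(3.2) + (3.5)·(2.7) = 12.65.

Step 5 — scale by n: T² = 4 · 12.65 = 50.6.

T² ≈ 50.6


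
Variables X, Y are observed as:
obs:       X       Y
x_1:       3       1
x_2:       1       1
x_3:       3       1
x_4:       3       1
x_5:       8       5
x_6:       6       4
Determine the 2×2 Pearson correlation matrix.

Step 1 — column means:
  mean(X) = (3 + 1 + 3 + 3 + 8 + 6) / 6 = 24/6 = 4
  mean(Y) = (1 + 1 + 1 + 1 + 5 + 4) / 6 = 13/6 = 2.1667

Step 2 — sample variances and covariances s[i,j] = (1/(n-1)) · Σ_k (x_{k,i} - mean_i) · (x_{k,j} - mean_j), with n-1 = 5:
  s[X,X] = ((-1)·(-1) + (-3)·(-3) + (-1)·(-1) + (-1)·(-1) + (4)·(4) + (2)·(2)) / 5 = 32/5 = 6.4
  s[X,Y] = ((-1)·(-1.1667) + (-3)·(-1.1667) + (-1)·(-1.1667) + (-1)·(-1.1667) + (4)·(2.8333) + (2)·(1.8333)) / 5 = 22/5 = 4.4
  s[Y,Y] = ((-1.1667)·(-1.1667) + (-1.1667)·(-1.1667) + (-1.1667)·(-1.1667) + (-1.1667)·(-1.1667) + (2.8333)·(2.8333) + (1.8333)·(1.8333)) / 5 = 16.8333/5 = 3.3667
  Sample standard deviations s_i = √(s[i,i]):
  s(X) = √(6.4) = 2.5298
  s(Y) = √(3.3667) = 1.8348

Step 3 — r_{ij} = s_{ij} / (s_i · s_j):
  r[X,X] = 1 (diagonal).
  r[X,Y] = 4.4 / (2.5298 · 1.8348) = 4.4 / 4.6418 = 0.9479
  r[Y,Y] = 1 (diagonal).

R is symmetric with unit diagonal. Assembling:

R = [[1, 0.9479],
 [0.9479, 1]]


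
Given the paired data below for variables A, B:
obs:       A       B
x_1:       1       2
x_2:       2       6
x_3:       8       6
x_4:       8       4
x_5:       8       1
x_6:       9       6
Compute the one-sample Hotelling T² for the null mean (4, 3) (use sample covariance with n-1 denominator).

Step 1 — sample mean vector:
  mean(A) = (1 + 2 + 8 + 8 + 8 + 9) / 6 = 36/6 = 6
  mean(B) = (2 + 6 + 6 + 4 + 1 + 6) / 6 = 25/6 = 4.1667
  x̄ = (6, 4.1667),  deviation x̄ - mu_0 = (6, 4.1667) - (4, 3) = (2, 1.1667).

Step 2 — sample covariance matrix, S[i,j] = (1/(n-1)) · Σ_k (x_{k,i} - mean_i) · (x_{k,j} - mean_j), divisor n-1 = 5:
  S[A,A] = ((-5)·(-5) + (-4)·(-4) + (2)·(2) + (2)·(2) + (2)·(2) + (3)·(3)) / 5 = 62/5 = 12.4
  S[A,B] = ((-5)·(-2.1667) + (-4)·(1.8333) + (2)·(1.8333) + (2)·(-0.1667) + (2)·(-3.1667) + (3)·(1.8333)) / 5 = 6/5 = 1.2
  S[B,B] = ((-2.1667)·(-2.1667) + (1.8333)·(1.8333) + (1.8333)·(1.8333) + (-0.1667)·(-0.1667) + (-3.1667)·(-3.1667) + (1.8333)·(1.8333)) / 5 = 24.8333/5 = 4.9667
  S = [[12.4, 1.2],
 [1.2, 4.9667]].

Step 3 — invert S. det(S) = 12.4·4.9667 - (1.2)² = 60.1467.
  S^{-1} = (1/det) · [[d, -b], [-b, a]] = [[0.0826, -0.02],
 [-0.02, 0.2062]].

Step 4 — quadratic form (x̄ - mu_0)^T · S^{-1} · (x̄ - mu_0):
  S^{-1} · (x̄ - mu_0) = (0.1419, 0.2006),
  (x̄ - mu_0)^T · [...] = (2)·(0.1419) + (1.1667)·(0.2006) = 0.5178.

Step 5 — scale by n: T² = 6 · 0.5178 = 3.1068.

T² ≈ 3.1068


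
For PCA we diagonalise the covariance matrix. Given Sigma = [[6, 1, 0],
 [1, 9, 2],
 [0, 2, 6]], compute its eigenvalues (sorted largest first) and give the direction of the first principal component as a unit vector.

Step 1 — characteristic polynomial p(λ) = det(λI - Sigma) = λ³ - tr·λ² + c_1·λ - det, where tr = trace, c_1 = sum of the principal 2×2 minors, det = det(Sigma):
  tr = 6 + 9 + 6 = 21,
  c_1 = (6·9 - (1)²) + (6·6 - (0)²) + (9·6 - (2)²) = 53 + 36 + 50 = 139,
  det = 6·(9·6 - (2)²) - (1)·((1)·6 - (2)·(0)) + (0)·((1)·(2) - 9·(0)) = 6·(50) - (1)·(6) + (0)·(2) = 294.
  So p(λ) = λ³ - 21λ² + 139λ - 294.
Step 2 — look for an integer root (rational root theorem: any rational root is an integer divisor of 294). Testing λ = 6:
  p(6) = 216 - 756 + 834 - 294 = 0  ✓
  Dividing out (λ - 6): p(λ) = (λ - 6)(λ² - 15λ + 49).
Step 3 — remaining eigenvalues from the quadratic λ² - 15λ + 49 = 0:
  Δ = 15² - 4·49 = 225 - 196 = 29,  λ = (15 ± √29)/2 = (15 ± 5.3852)/2 ≈ 10.1926 or 4.8074.
  Sorted: λ_1 = 10.1926,  λ_2 = 6,  λ_3 = 4.8074  (check: sum = 21 = tr ✓).

Step 4 — unit eigenvector for λ_1 ≈ 10.1926: v spans the null space of (Sigma - λ_1 I), whose rows are
  r_1 = (-4.1926, 1, 0),  r_2 = (1, -1.1926, 2),  r_3 = (0, 2, -4.1926).
  v is orthogonal to every row, so take v ∝ r_1 × r_2 = ((1)·(2) - (0)·(-1.1926), (0)·(1) - (-4.1926)·(2), (-4.1926)·(-1.1926) - (1)·(1)) ≈ (2, 8.3852, 4).
  Let u = (2, 8.3852, 4).
  ||u|| = √((2)² + (8.3852)² + (4)²) = √(90.311) ≈ 9.5032,  v_1 = u/||u|| ≈ (0.2105, 0.8824, 0.4209) (||v_1|| = 1).

λ_1 = 10.1926,  λ_2 = 6,  λ_3 = 4.8074;  v_1 ≈ (0.2105, 0.8824, 0.4209)


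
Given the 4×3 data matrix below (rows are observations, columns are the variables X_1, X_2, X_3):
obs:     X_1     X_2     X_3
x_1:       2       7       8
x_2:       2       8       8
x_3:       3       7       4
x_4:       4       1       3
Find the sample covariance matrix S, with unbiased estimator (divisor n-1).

Step 1 — column means:
  mean(X_1) = (2 + 2 + 3 + 4) / 4 = 11/4 = 2.75
  mean(X_2) = (7 + 8 + 7 + 1) / 4 = 23/4 = 5.75
  mean(X_3) = (8 + 8 + 4 + 3) / 4 = 23/4 = 5.75

Step 2 — sample covariance S[i,j] = (1/(n-1)) · Σ_k (x_{k,i} - mean_i) · (x_{k,j} - mean_j), with n-1 = 3.
  S[X_1,X_1] = ((-0.75)·(-0.75) + (-0.75)·(-0.75) + (0.25)·(0.25) + (1.25)·(1.25)) / 3 = 2.75/3 = 0.9167
  S[X_1,X_2] = ((-0.75)·(1.25) + (-0.75)·(2.25) + (0.25)·(1.25) + (1.25)·(-4.75)) / 3 = -8.25/3 = -2.75
  S[X_1,X_3] = ((-0.75)·(2.25) + (-0.75)·(2.25) + (0.25)·(-1.75) + (1.25)·(-2.75)) / 3 = -7.25/3 = -2.4167
  S[X_2,X_2] = ((1.25)·(1.25) + (2.25)·(2.25) + (1.25)·(1.25) + (-4.75)·(-4.75)) / 3 = 30.75/3 = 10.25
  S[X_2,X_3] = ((1.25)·(2.25) + (2.25)·(2.25) + (1.25)·(-1.75) + (-4.75)·(-2.75)) / 3 = 18.75/3 = 6.25
  S[X_3,X_3] = ((2.25)·(2.25) + (2.25)·(2.25) + (-1.75)·(-1.75) + (-2.75)·(-2.75)) / 3 = 20.75/3 = 6.9167

S is symmetric (S[j,i] = S[i,j]). Assembling:

S = [[0.9167, -2.75, -2.4167],
 [-2.75, 10.25, 6.25],
 [-2.4167, 6.25, 6.9167]]


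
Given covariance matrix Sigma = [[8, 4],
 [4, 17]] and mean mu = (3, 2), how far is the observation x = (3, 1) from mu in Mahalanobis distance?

Step 1 — centre the observation: (x - mu) = (0, -1).

Step 2 — invert Sigma. det(Sigma) = 8·17 - (4)² = 120.
  Sigma^{-1} = (1/det) · [[d, -b], [-b, a]] = [[0.1417, -0.0333],
 [-0.0333, 0.0667]].

Step 3 — form the quadratic (x - mu)^T · Sigma^{-1} · (x - mu):
  Sigma^{-1} · (x - mu) = (0.0333, -0.0667).
  (x - mu)^T · [Sigma^{-1} · (x - mu)] = (0)·(0.0333) + (-1)·(-0.0667) = 0.0667.

Step 4 — take square root: d = √(0.0667) ≈ 0.2582.

d(x, mu) = √(0.0667) ≈ 0.2582


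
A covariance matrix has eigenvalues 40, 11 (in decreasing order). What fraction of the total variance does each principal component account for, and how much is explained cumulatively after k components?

Step 1 — total variance = trace(Sigma) = Σ λ_i = 40 + 11 = 51.

Step 2 — fraction explained by component i = λ_i / Σ λ:
  PC1: 40/51 = 0.7843
  PC2: 11/51 = 0.2157

Step 3 — cumulative fraction after k components = (λ_1 + ... + λ_k) / Σ λ:
  k = 1: 40/51 = 0.7843
  k = 2: (40 + 11)/51 = 51/51 = 1

Summary (fraction, with percent):

explained: PC1 0.7843 (78.43%), PC2 0.2157 (21.57%);  cumulative: 0.7843, 1


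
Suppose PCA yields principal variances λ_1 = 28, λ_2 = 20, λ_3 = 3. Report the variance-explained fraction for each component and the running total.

Step 1 — total variance = trace(Sigma) = Σ λ_i = 28 + 20 + 3 = 51.

Step 2 — fraction explained by component i = λ_i / Σ λ:
  PC1: 28/51 = 0.549
  PC2: 20/51 = 0.3922
  PC3: 3/51 = 0.0588

Step 3 — cumulative fraction after k components = (λ_1 + ... + λ_k) / Σ λ:
  k = 1: 28/51 = 0.549
  k = 2: (28 + 20)/51 = 48/51 = 0.9412
  k = 3: (28 + 20 + 3)/51 = 51/51 = 1

Summary (fraction, with percent):

explained: PC1 0.549 (54.9%), PC2 0.3922 (39.22%), PC3 0.0588 (5.88%);  cumulative: 0.549, 0.9412, 1


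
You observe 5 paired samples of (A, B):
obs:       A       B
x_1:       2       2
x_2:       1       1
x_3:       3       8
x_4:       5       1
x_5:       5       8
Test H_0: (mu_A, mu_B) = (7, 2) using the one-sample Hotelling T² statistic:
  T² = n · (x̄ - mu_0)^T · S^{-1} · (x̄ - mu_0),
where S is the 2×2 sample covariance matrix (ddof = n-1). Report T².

Step 1 — sample mean vector:
  mean(A) = (2 + 1 + 3 + 5 + 5) / 5 = 16/5 = 3.2
  mean(B) = (2 + 1 + 8 + 1 + 8) / 5 = 20/5 = 4
  x̄ = (3.2, 4),  deviation x̄ - mu_0 = (3.2, 4) - (7, 2) = (-3.8, 2).

Step 2 — sample covariance matrix, S[i,j] = (1/(n-1)) · Σ_k (x_{k,i} - mean_i) · (x_{k,j} - mean_j), divisor n-1 = 4:
  S[A,A] = ((-1.2)·(-1.2) + (-2.2)·(-2.2) + (-0.2)·(-0.2) + (1.8)·(1.8) + (1.8)·(1.8)) / 4 = 12.8/4 = 3.2
  S[A,B] = ((-1.2)·(-2) + (-2.2)·(-3) + (-0.2)·(4) + (1.8)·(-3) + (1.8)·(4)) / 4 = 10/4 = 2.5
  S[B,B] = ((-2)·(-2) + (-3)·(-3) + (4)·(4) + (-3)·(-3) + (4)·(4)) / 4 = 54/4 = 13.5
  S = [[3.2, 2.5],
 [2.5, 13.5]].

Step 3 — invert S. det(S) = 3.2·13.5 - (2.5)² = 36.95.
  S^{-1} = (1/det) · [[d, -b], [-b, a]] = [[0.3654, -0.0677],
 [-0.0677, 0.0866]].

Step 4 — quadratic form (x̄ - mu_0)^T · S^{-1} · (x̄ - mu_0):
  S^{-1} · (x̄ - mu_0) = (-1.5237, 0.4303),
  (x̄ - mu_0)^T · [...] = (-3.8)·(-1.5237) + (2)·(0.4303) = 6.6506.

Step 5 — scale by n: T² = 5 · 6.6506 = 33.253.

T² ≈ 33.253
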